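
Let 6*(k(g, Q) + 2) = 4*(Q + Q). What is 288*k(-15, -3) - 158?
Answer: -1886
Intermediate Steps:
k(g, Q) = -2 + 4*Q/3 (k(g, Q) = -2 + (4*(Q + Q))/6 = -2 + (4*(2*Q))/6 = -2 + (8*Q)/6 = -2 + 4*Q/3)
288*k(-15, -3) - 158 = 288*(-2 + (4/3)*(-3)) - 158 = 288*(-2 - 4) - 158 = 288*(-6) - 158 = -1728 - 158 = -1886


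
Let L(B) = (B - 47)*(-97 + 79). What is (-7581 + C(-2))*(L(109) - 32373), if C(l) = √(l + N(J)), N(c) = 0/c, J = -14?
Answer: 253880109 - 33489*I*√2 ≈ 2.5388e+8 - 47361.0*I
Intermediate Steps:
N(c) = 0
C(l) = √l (C(l) = √(l + 0) = √l)
L(B) = 846 - 18*B (L(B) = (-47 + B)*(-18) = 846 - 18*B)
(-7581 + C(-2))*(L(109) - 32373) = (-7581 + √(-2))*((846 - 18*109) - 32373) = (-7581 + I*√2)*((846 - 1962) - 32373) = (-7581 + I*√2)*(-1116 - 32373) = (-7581 + I*√2)*(-33489) = 253880109 - 33489*I*√2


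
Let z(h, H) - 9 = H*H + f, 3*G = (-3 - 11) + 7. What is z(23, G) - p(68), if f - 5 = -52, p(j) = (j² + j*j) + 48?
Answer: -83957/9 ≈ -9328.6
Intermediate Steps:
p(j) = 48 + 2*j² (p(j) = (j² + j²) + 48 = 2*j² + 48 = 48 + 2*j²)
f = -47 (f = 5 - 52 = -47)
G = -7/3 (G = ((-3 - 11) + 7)/3 = (-14 + 7)/3 = (⅓)*(-7) = -7/3 ≈ -2.3333)
z(h, H) = -38 + H² (z(h, H) = 9 + (H*H - 47) = 9 + (H² - 47) = 9 + (-47 + H²) = -38 + H²)
z(23, G) - p(68) = (-38 + (-7/3)²) - (48 + 2*68²) = (-38 + 49/9) - (48 + 2*4624) = -293/9 - (48 + 9248) = -293/9 - 1*9296 = -293/9 - 9296 = -83957/9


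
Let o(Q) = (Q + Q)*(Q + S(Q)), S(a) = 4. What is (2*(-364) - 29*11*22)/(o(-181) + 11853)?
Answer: -2582/25309 ≈ -0.10202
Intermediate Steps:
o(Q) = 2*Q*(4 + Q) (o(Q) = (Q + Q)*(Q + 4) = (2*Q)*(4 + Q) = 2*Q*(4 + Q))
(2*(-364) - 29*11*22)/(o(-181) + 11853) = (2*(-364) - 29*11*22)/(2*(-181)*(4 - 181) + 11853) = (-728 - 319*22)/(2*(-181)*(-177) + 11853) = (-728 - 7018)/(64074 + 11853) = -7746/75927 = -7746*1/75927 = -2582/25309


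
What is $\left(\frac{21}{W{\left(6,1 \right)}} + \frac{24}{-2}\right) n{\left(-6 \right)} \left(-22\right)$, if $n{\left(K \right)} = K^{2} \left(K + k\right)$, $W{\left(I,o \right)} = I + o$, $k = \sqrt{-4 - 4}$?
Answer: $-42768 + 14256 i \sqrt{2} \approx -42768.0 + 20161.0 i$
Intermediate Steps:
$k = 2 i \sqrt{2}$ ($k = \sqrt{-8} = 2 i \sqrt{2} \approx 2.8284 i$)
$n{\left(K \right)} = K^{2} \left(K + 2 i \sqrt{2}\right)$
$\left(\frac{21}{W{\left(6,1 \right)}} + \frac{24}{-2}\right) n{\left(-6 \right)} \left(-22\right) = \left(\frac{21}{6 + 1} + \frac{24}{-2}\right) \left(-6\right)^{2} \left(-6 + 2 i \sqrt{2}\right) \left(-22\right) = \left(\frac{21}{7} + 24 \left(- \frac{1}{2}\right)\right) 36 \left(-6 + 2 i \sqrt{2}\right) \left(-22\right) = \left(21 \cdot \frac{1}{7} - 12\right) \left(-216 + 72 i \sqrt{2}\right) \left(-22\right) = \left(3 - 12\right) \left(-216 + 72 i \sqrt{2}\right) \left(-22\right) = - 9 \left(-216 + 72 i \sqrt{2}\right) \left(-22\right) = \left(1944 - 648 i \sqrt{2}\right) \left(-22\right) = -42768 + 14256 i \sqrt{2}$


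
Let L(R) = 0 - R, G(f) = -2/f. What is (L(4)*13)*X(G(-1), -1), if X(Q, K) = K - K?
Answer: 0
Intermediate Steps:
L(R) = -R
X(Q, K) = 0
(L(4)*13)*X(G(-1), -1) = (-1*4*13)*0 = -4*13*0 = -52*0 = 0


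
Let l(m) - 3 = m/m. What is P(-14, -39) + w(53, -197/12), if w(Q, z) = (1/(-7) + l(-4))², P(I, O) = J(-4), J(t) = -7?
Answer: 386/49 ≈ 7.8775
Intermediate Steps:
P(I, O) = -7
l(m) = 4 (l(m) = 3 + m/m = 3 + 1 = 4)
w(Q, z) = 729/49 (w(Q, z) = (1/(-7) + 4)² = (-⅐ + 4)² = (27/7)² = 729/49)
P(-14, -39) + w(53, -197/12) = -7 + 729/49 = 386/49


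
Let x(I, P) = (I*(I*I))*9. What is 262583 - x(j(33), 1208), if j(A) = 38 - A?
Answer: 261458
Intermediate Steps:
x(I, P) = 9*I³ (x(I, P) = (I*I²)*9 = I³*9 = 9*I³)
262583 - x(j(33), 1208) = 262583 - 9*(38 - 1*33)³ = 262583 - 9*(38 - 33)³ = 262583 - 9*5³ = 262583 - 9*125 = 262583 - 1*1125 = 262583 - 1125 = 261458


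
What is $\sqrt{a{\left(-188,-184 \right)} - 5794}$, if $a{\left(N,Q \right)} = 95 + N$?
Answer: $29 i \sqrt{7} \approx 76.727 i$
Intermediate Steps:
$\sqrt{a{\left(-188,-184 \right)} - 5794} = \sqrt{\left(95 - 188\right) - 5794} = \sqrt{-93 - 5794} = \sqrt{-5887} = 29 i \sqrt{7}$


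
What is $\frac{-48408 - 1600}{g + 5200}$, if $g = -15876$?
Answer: $\frac{12502}{2669} \approx 4.6842$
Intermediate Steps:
$\frac{-48408 - 1600}{g + 5200} = \frac{-48408 - 1600}{-15876 + 5200} = - \frac{50008}{-10676} = \left(-50008\right) \left(- \frac{1}{10676}\right) = \frac{12502}{2669}$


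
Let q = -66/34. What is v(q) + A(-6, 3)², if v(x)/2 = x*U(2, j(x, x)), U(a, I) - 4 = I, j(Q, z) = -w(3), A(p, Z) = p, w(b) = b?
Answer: 546/17 ≈ 32.118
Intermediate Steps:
j(Q, z) = -3 (j(Q, z) = -1*3 = -3)
U(a, I) = 4 + I
q = -33/17 (q = -66*1/34 = -33/17 ≈ -1.9412)
v(x) = 2*x (v(x) = 2*(x*(4 - 3)) = 2*(x*1) = 2*x)
v(q) + A(-6, 3)² = 2*(-33/17) + (-6)² = -66/17 + 36 = 546/17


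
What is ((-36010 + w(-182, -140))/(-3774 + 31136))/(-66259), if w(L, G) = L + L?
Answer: 18187/906489379 ≈ 2.0063e-5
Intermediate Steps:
w(L, G) = 2*L
((-36010 + w(-182, -140))/(-3774 + 31136))/(-66259) = ((-36010 + 2*(-182))/(-3774 + 31136))/(-66259) = ((-36010 - 364)/27362)*(-1/66259) = -36374*1/27362*(-1/66259) = -18187/13681*(-1/66259) = 18187/906489379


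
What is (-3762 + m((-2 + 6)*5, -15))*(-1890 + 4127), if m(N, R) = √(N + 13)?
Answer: -8415594 + 2237*√33 ≈ -8.4027e+6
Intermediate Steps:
m(N, R) = √(13 + N)
(-3762 + m((-2 + 6)*5, -15))*(-1890 + 4127) = (-3762 + √(13 + (-2 + 6)*5))*(-1890 + 4127) = (-3762 + √(13 + 4*5))*2237 = (-3762 + √(13 + 20))*2237 = (-3762 + √33)*2237 = -8415594 + 2237*√33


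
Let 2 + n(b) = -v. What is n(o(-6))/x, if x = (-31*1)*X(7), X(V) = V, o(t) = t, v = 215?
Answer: 1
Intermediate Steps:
n(b) = -217 (n(b) = -2 - 1*215 = -2 - 215 = -217)
x = -217 (x = -31*1*7 = -31*7 = -217)
n(o(-6))/x = -217/(-217) = -217*(-1/217) = 1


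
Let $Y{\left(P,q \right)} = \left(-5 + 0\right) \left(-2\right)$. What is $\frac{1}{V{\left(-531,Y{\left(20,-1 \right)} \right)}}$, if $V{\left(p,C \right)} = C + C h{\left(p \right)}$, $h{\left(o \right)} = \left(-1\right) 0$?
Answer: $\frac{1}{10} \approx 0.1$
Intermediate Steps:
$h{\left(o \right)} = 0$
$Y{\left(P,q \right)} = 10$ ($Y{\left(P,q \right)} = \left(-5\right) \left(-2\right) = 10$)
$V{\left(p,C \right)} = C$ ($V{\left(p,C \right)} = C + C 0 = C + 0 = C$)
$\frac{1}{V{\left(-531,Y{\left(20,-1 \right)} \right)}} = \frac{1}{10}$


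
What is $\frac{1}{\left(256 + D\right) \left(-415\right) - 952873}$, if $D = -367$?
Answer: $- \frac{1}{906808} \approx -1.1028 \cdot 10^{-6}$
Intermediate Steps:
$\frac{1}{\left(256 + D\right) \left(-415\right) - 952873} = \frac{1}{\left(256 - 367\right) \left(-415\right) - 952873} = \frac{1}{\left(-111\right) \left(-415\right) - 952873} = \frac{1}{46065 - 952873} = \frac{1}{-906808} = - \frac{1}{906808}$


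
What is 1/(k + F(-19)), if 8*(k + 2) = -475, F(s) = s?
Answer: -8/643 ≈ -0.012442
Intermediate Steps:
k = -491/8 (k = -2 + (⅛)*(-475) = -2 - 475/8 = -491/8 ≈ -61.375)
1/(k + F(-19)) = 1/(-491/8 - 19) = 1/(-643/8) = -8/643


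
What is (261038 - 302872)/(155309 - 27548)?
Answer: -41834/127761 ≈ -0.32744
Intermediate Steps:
(261038 - 302872)/(155309 - 27548) = -41834/127761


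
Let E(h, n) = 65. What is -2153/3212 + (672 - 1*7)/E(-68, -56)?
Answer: 399207/41756 ≈ 9.5605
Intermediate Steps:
-2153/3212 + (672 - 1*7)/E(-68, -56) = -2153/3212 + (672 - 1*7)/65 = -2153*1/3212 + (672 - 7)*(1/65) = -2153/3212 + 665*(1/65) = -2153/3212 + 133/13 = 399207/41756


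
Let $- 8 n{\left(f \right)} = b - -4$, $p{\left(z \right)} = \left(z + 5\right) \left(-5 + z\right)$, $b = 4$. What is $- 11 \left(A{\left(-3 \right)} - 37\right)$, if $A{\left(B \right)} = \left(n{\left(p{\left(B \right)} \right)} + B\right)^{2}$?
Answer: $231$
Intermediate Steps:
$p{\left(z \right)} = \left(-5 + z\right) \left(5 + z\right)$ ($p{\left(z \right)} = \left(5 + z\right) \left(-5 + z\right) = \left(-5 + z\right) \left(5 + z\right)$)
$n{\left(f \right)} = -1$ ($n{\left(f \right)} = - \frac{4 - -4}{8} = - \frac{4 + 4}{8} = \left(- \frac{1}{8}\right) 8 = -1$)
$A{\left(B \right)} = \left(-1 + B\right)^{2}$
$- 11 \left(A{\left(-3 \right)} - 37\right) = - 11 \left(\left(-1 - 3\right)^{2} - 37\right) = - 11 \left(\left(-4\right)^{2} - 37\right) = - 11 \left(16 - 37\right) = \left(-11\right) \left(-21\right) = 231$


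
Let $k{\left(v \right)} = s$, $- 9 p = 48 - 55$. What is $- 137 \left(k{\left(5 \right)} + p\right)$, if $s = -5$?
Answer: $\frac{5206}{9} \approx 578.44$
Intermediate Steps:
$p = \frac{7}{9}$ ($p = - \frac{48 - 55}{9} = \left(- \frac{1}{9}\right) \left(-7\right) = \frac{7}{9} \approx 0.77778$)
$k{\left(v \right)} = -5$
$- 137 \left(k{\left(5 \right)} + p\right) = - 137 \left(-5 + \frac{7}{9}\right) = \left(-137\right) \left(- \frac{38}{9}\right) = \frac{5206}{9}$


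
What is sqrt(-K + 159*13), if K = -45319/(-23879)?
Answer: sqrt(1177534954546)/23879 ≈ 45.443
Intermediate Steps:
K = 45319/23879 (K = -45319*(-1)/23879 = -1*(-45319/23879) = 45319/23879 ≈ 1.8979)
sqrt(-K + 159*13) = sqrt(-1*45319/23879 + 159*13) = sqrt(-45319/23879 + 2067) = sqrt(49312574/23879) = sqrt(1177534954546)/23879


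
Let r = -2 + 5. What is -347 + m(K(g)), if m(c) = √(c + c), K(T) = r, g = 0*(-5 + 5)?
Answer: -347 + √6 ≈ -344.55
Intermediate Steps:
g = 0 (g = 0*0 = 0)
r = 3
K(T) = 3
m(c) = √2*√c (m(c) = √(2*c) = √2*√c)
-347 + m(K(g)) = -347 + √2*√3 = -347 + √6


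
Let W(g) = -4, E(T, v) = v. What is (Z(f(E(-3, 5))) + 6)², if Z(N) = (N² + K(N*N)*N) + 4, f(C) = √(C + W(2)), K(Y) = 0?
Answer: 121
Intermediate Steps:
f(C) = √(-4 + C) (f(C) = √(C - 4) = √(-4 + C))
Z(N) = 4 + N² (Z(N) = (N² + 0*N) + 4 = (N² + 0) + 4 = N² + 4 = 4 + N²)
(Z(f(E(-3, 5))) + 6)² = ((4 + (√(-4 + 5))²) + 6)² = ((4 + (√1)²) + 6)² = ((4 + 1²) + 6)² = ((4 + 1) + 6)² = (5 + 6)² = 11² = 121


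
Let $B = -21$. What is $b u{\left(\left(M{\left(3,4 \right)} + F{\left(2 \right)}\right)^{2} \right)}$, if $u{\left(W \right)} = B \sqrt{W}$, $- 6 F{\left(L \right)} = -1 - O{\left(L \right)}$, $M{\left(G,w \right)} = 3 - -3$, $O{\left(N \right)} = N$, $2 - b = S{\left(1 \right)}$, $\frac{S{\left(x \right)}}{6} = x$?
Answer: $546$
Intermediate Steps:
$S{\left(x \right)} = 6 x$
$b = -4$ ($b = 2 - 6 \cdot 1 = 2 - 6 = -4$)
$M{\left(G,w \right)} = 6$ ($M{\left(G,w \right)} = 3 + 3 = 6$)
$F{\left(L \right)} = \frac{1}{6} + \frac{L}{6}$ ($F{\left(L \right)} = - \frac{-1 - L}{6} = \frac{1}{6} + \frac{L}{6}$)
$u{\left(W \right)} = - 21 \sqrt{W}$
$b u{\left(\left(M{\left(3,4 \right)} + F{\left(2 \right)}\right)^{2} \right)} = - 4 \left(- 21 \sqrt{\left(6 + \left(\frac{1}{6} + \frac{1}{6} \cdot 2\right)\right)^{2}}\right) = - 4 \left(- 21 \sqrt{\left(6 + \left(\frac{1}{6} + \frac{1}{3}\right)\right)^{2}}\right) = - 4 \left(- 21 \sqrt{\left(6 + \frac{1}{2}\right)^{2}}\right) = - 4 \left(- 21 \sqrt{\left(\frac{13}{2}\right)^{2}}\right) = - 4 \left(- 21 \sqrt{\frac{169}{4}}\right) = - 4 \left(\left(-21\right) \frac{13}{2}\right) = \left(-4\right) \left(- \frac{273}{2}\right) = 546$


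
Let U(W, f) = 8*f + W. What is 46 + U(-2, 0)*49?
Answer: -52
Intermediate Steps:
U(W, f) = W + 8*f
46 + U(-2, 0)*49 = 46 + (-2 + 8*0)*49 = 46 + (-2 + 0)*49 = 46 - 2*49 = 46 - 98 = -52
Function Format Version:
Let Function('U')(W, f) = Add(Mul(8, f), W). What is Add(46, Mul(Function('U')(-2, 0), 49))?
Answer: -52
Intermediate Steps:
Function('U')(W, f) = Add(W, Mul(8, f))
Add(46, Mul(Function('U')(-2, 0), 49)) = Add(46, Mul(Add(-2, Mul(8, 0)), 49)) = Add(46, Mul(Add(-2, 0), 49)) = Add(46, Mul(-2, 49)) = Add(46, -98) = -52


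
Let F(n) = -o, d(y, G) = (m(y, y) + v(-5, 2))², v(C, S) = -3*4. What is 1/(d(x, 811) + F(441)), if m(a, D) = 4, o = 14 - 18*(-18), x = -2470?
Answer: -1/274 ≈ -0.0036496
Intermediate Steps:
o = 338 (o = 14 + 324 = 338)
v(C, S) = -12
d(y, G) = 64 (d(y, G) = (4 - 12)² = (-8)² = 64)
F(n) = -338 (F(n) = -1*338 = -338)
1/(d(x, 811) + F(441)) = 1/(64 - 338) = 1/(-274) = -1/274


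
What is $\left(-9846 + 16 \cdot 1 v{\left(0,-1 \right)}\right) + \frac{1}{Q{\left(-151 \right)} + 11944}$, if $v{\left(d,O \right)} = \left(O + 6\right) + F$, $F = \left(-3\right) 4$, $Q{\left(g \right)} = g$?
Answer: $- \frac{117434693}{11793} \approx -9958.0$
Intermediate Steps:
$F = -12$
$v{\left(d,O \right)} = -6 + O$ ($v{\left(d,O \right)} = \left(O + 6\right) - 12 = \left(6 + O\right) - 12 = -6 + O$)
$\left(-9846 + 16 \cdot 1 v{\left(0,-1 \right)}\right) + \frac{1}{Q{\left(-151 \right)} + 11944} = \left(-9846 + 16 \cdot 1 \left(-6 - 1\right)\right) + \frac{1}{-151 + 11944} = \left(-9846 + 16 \left(-7\right)\right) + \frac{1}{11793} = \left(-9846 - 112\right) + \frac{1}{11793} = -9958 + \frac{1}{11793} = - \frac{117434693}{11793}$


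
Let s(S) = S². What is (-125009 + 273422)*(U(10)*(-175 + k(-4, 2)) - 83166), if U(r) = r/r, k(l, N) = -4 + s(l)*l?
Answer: -12378979917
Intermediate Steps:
k(l, N) = -4 + l³ (k(l, N) = -4 + l²*l = -4 + l³)
U(r) = 1
(-125009 + 273422)*(U(10)*(-175 + k(-4, 2)) - 83166) = (-125009 + 273422)*(1*(-175 + (-4 + (-4)³)) - 83166) = 148413*(1*(-175 + (-4 - 64)) - 83166) = 148413*(1*(-175 - 68) - 83166) = 148413*(1*(-243) - 83166) = 148413*(-243 - 83166) = 148413*(-83409) = -12378979917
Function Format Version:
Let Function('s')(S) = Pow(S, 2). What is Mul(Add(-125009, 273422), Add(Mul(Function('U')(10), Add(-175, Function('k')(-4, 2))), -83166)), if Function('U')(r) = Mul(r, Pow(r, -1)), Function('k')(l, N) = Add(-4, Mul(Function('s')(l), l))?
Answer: -12378979917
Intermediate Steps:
Function('k')(l, N) = Add(-4, Pow(l, 3)) (Function('k')(l, N) = Add(-4, Mul(Pow(l, 2), l)) = Add(-4, Pow(l, 3)))
Function('U')(r) = 1
Mul(Add(-125009, 273422), Add(Mul(Function('U')(10), Add(-175, Function('k')(-4, 2))), -83166)) = Mul(Add(-125009, 273422), Add(Mul(1, Add(-175, Add(-4, Pow(-4, 3)))), -83166)) = Mul(148413, Add(Mul(1, Add(-175, Add(-4, -64))), -83166)) = Mul(148413, Add(Mul(1, Add(-175, -68)), -83166)) = Mul(148413, Add(Mul(1, -243), -83166)) = Mul(148413, Add(-243, -83166)) = Mul(148413, -83409) = -12378979917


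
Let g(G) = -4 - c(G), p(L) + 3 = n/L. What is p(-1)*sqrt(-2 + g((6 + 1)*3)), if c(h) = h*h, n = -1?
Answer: -2*I*sqrt(447) ≈ -42.285*I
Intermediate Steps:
c(h) = h**2
p(L) = -3 - 1/L
g(G) = -4 - G**2
p(-1)*sqrt(-2 + g((6 + 1)*3)) = (-3 - 1/(-1))*sqrt(-2 + (-4 - ((6 + 1)*3)**2)) = (-3 - 1*(-1))*sqrt(-2 + (-4 - (7*3)**2)) = (-3 + 1)*sqrt(-2 + (-4 - 1*21**2)) = -2*sqrt(-2 + (-4 - 1*441)) = -2*sqrt(-2 + (-4 - 441)) = -2*sqrt(-2 - 445) = -2*I*sqrt(447)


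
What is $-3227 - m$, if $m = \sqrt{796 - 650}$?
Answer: $-3227 - \sqrt{146} \approx -3239.1$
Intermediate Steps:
$m = \sqrt{146} \approx 12.083$
$-3227 - m = -3227 - \sqrt{146}$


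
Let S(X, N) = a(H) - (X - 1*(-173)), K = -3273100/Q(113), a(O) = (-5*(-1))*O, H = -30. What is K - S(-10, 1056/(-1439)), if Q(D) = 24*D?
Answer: -606061/678 ≈ -893.90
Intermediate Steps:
a(O) = 5*O
K = -818275/678 (K = -3273100/(24*113) = -3273100/2712 = -3273100*1/2712 = -818275/678 ≈ -1206.9)
S(X, N) = -323 - X (S(X, N) = 5*(-30) - (X - 1*(-173)) = -150 - (X + 173) = -150 - (173 + X) = -150 + (-173 - X) = -323 - X)
K - S(-10, 1056/(-1439)) = -818275/678 - (-323 - 1*(-10)) = -818275/678 - (-323 + 10) = -818275/678 - 1*(-313) = -818275/678 + 313 = -606061/678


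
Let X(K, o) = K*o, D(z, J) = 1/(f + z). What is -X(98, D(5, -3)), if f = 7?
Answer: -49/6 ≈ -8.1667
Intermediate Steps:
D(z, J) = 1/(7 + z)
-X(98, D(5, -3)) = -98/(7 + 5) = -98/12 = -1*49/6 = -49/6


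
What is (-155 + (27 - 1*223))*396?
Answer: -138996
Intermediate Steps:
(-155 + (27 - 1*223))*396 = (-155 + (27 - 223))*396 = (-155 - 196)*396 = -351*396 = -138996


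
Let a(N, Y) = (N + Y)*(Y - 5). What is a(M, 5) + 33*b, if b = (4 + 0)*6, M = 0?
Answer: 792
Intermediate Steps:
b = 24 (b = 4*6 = 24)
a(N, Y) = (-5 + Y)*(N + Y) (a(N, Y) = (N + Y)*(-5 + Y) = (-5 + Y)*(N + Y))
a(M, 5) + 33*b = (5**2 - 5*0 - 5*5 + 0*5) + 33*24 = (25 + 0 - 25 + 0) + 792 = 0 + 792 = 792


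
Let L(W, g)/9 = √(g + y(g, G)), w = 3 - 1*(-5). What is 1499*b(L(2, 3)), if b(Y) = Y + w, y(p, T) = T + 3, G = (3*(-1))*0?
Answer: 11992 + 13491*√6 ≈ 45038.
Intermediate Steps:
G = 0 (G = -3*0 = 0)
w = 8 (w = 3 + 5 = 8)
y(p, T) = 3 + T
L(W, g) = 9*√(3 + g) (L(W, g) = 9*√(g + (3 + 0)) = 9*√(g + 3) = 9*√(3 + g))
b(Y) = 8 + Y (b(Y) = Y + 8 = 8 + Y)
1499*b(L(2, 3)) = 1499*(8 + 9*√(3 + 3)) = 1499*(8 + 9*√6) = 11992 + 13491*√6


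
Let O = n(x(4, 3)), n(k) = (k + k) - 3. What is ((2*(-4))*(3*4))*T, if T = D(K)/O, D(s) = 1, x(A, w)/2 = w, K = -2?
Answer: -32/3 ≈ -10.667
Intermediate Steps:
x(A, w) = 2*w
n(k) = -3 + 2*k (n(k) = 2*k - 3 = -3 + 2*k)
O = 9 (O = -3 + 2*(2*3) = -3 + 2*6 = -3 + 12 = 9)
T = ⅑ (T = 1/9 = 1*(⅑) = ⅑ ≈ 0.11111)
((2*(-4))*(3*4))*T = ((2*(-4))*(3*4))*(⅑) = -8*12*(⅑) = -96*⅑ = -32/3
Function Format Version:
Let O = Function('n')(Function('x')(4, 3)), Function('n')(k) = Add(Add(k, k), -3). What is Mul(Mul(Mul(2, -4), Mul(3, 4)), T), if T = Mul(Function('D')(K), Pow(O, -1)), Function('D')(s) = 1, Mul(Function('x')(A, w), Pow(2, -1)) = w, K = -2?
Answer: Rational(-32, 3) ≈ -10.667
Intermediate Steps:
Function('x')(A, w) = Mul(2, w)
Function('n')(k) = Add(-3, Mul(2, k)) (Function('n')(k) = Add(Mul(2, k), -3) = Add(-3, Mul(2, k)))
O = 9 (O = Add(-3, Mul(2, Mul(2, 3))) = Add(-3, Mul(2, 6)) = Add(-3, 12) = 9)
T = Rational(1, 9) (T = Mul(1, Pow(9, -1)) = Mul(1, Rational(1, 9)) = Rational(1, 9) ≈ 0.11111)
Mul(Mul(Mul(2, -4), Mul(3, 4)), T) = Mul(Mul(Mul(2, -4), Mul(3, 4)), Rational(1, 9)) = Mul(Mul(-8, 12), Rational(1, 9)) = Mul(-96, Rational(1, 9)) = Rational(-32, 3)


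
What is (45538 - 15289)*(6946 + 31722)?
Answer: 1169668332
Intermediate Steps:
(45538 - 15289)*(6946 + 31722) = 30249*38668 = 1169668332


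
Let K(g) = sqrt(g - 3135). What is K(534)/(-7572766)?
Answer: -51*I/7572766 ≈ -6.7347e-6*I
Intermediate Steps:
K(g) = sqrt(-3135 + g)
K(534)/(-7572766) = sqrt(-3135 + 534)/(-7572766) = sqrt(-2601)*(-1/7572766) = (51*I)*(-1/7572766) = -51*I/7572766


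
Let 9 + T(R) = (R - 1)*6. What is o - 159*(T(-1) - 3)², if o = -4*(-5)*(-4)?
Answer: -91664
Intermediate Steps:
T(R) = -15 + 6*R (T(R) = -9 + (R - 1)*6 = -9 + (-1 + R)*6 = -9 + (-6 + 6*R) = -15 + 6*R)
o = -80 (o = 20*(-4) = -80)
o - 159*(T(-1) - 3)² = -80 - 159*((-15 + 6*(-1)) - 3)² = -80 - 159*((-15 - 6) - 3)² = -80 - 159*(-21 - 3)² = -80 - 159*(-24)² = -80 - 159*576 = -80 - 91584 = -91664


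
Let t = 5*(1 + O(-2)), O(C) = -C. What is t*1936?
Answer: 29040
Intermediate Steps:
t = 15 (t = 5*(1 - 1*(-2)) = 5*(1 + 2) = 5*3 = 15)
t*1936 = 15*1936 = 29040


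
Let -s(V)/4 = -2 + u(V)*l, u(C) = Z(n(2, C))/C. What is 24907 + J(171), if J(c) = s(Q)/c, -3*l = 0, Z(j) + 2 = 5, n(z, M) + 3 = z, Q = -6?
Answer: 4259105/171 ≈ 24907.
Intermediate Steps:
n(z, M) = -3 + z
Z(j) = 3 (Z(j) = -2 + 5 = 3)
u(C) = 3/C
l = 0 (l = -⅓*0 = 0)
s(V) = 8 (s(V) = -4*(-2 + (3/V)*0) = -4*(-2 + 0) = -4*(-2) = 8)
J(c) = 8/c
24907 + J(171) = 24907 + 8/171 = 4259105/171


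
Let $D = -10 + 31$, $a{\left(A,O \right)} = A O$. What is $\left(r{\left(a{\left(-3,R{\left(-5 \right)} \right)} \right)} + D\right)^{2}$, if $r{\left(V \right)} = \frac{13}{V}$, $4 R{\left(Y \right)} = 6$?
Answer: $\frac{26569}{81} \approx 328.01$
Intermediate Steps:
$R{\left(Y \right)} = \frac{3}{2}$ ($R{\left(Y \right)} = \frac{1}{4} \cdot 6 = \frac{3}{2}$)
$D = 21$
$\left(r{\left(a{\left(-3,R{\left(-5 \right)} \right)} \right)} + D\right)^{2} = \left(\frac{13}{\left(-3\right) \frac{3}{2}} + 21\right)^{2} = \left(\frac{13}{- \frac{9}{2}} + 21\right)^{2} = \left(13 \left(- \frac{2}{9}\right) + 21\right)^{2} = \left(- \frac{26}{9} + 21\right)^{2} = \left(\frac{163}{9}\right)^{2} = \frac{26569}{81}$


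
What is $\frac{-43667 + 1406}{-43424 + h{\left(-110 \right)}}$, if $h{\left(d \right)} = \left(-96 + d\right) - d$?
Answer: $\frac{42261}{43520} \approx 0.97107$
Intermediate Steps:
$h{\left(d \right)} = -96$
$\frac{-43667 + 1406}{-43424 + h{\left(-110 \right)}} = \frac{-43667 + 1406}{-43424 - 96} = - \frac{42261}{-43520} = \left(-42261\right) \left(- \frac{1}{43520}\right) = \frac{42261}{43520}$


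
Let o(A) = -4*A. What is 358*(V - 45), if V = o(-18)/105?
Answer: -555258/35 ≈ -15865.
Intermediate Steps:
V = 24/35 (V = -4*(-18)/105 = 72*(1/105) = 24/35 ≈ 0.68571)
358*(V - 45) = 358*(24/35 - 45) = 358*(-1551/35) = -555258/35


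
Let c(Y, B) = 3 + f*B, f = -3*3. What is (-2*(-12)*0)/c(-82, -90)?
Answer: 0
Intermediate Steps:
f = -9
c(Y, B) = 3 - 9*B
(-2*(-12)*0)/c(-82, -90) = (-2*(-12)*0)/(3 - 9*(-90)) = (24*0)/(3 + 810) = 0/813 = 0*(1/813) = 0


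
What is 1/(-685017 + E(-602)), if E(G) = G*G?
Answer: -1/322613 ≈ -3.0997e-6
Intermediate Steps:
E(G) = G²
1/(-685017 + E(-602)) = 1/(-685017 + (-602)²) = 1/(-685017 + 362404) = 1/(-322613) = -1/322613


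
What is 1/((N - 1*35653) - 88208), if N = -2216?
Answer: -1/126077 ≈ -7.9317e-6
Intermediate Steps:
1/((N - 1*35653) - 88208) = 1/((-2216 - 1*35653) - 88208) = 1/((-2216 - 35653) - 88208) = 1/(-37869 - 88208) = 1/(-126077) = -1/126077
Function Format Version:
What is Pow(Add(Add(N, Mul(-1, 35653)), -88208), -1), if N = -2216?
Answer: Rational(-1, 126077) ≈ -7.9317e-6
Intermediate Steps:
Pow(Add(Add(N, Mul(-1, 35653)), -88208), -1) = Pow(Add(Add(-2216, Mul(-1, 35653)), -88208), -1) = Pow(Add(Add(-2216, -35653), -88208), -1) = Pow(Add(-37869, -88208), -1) = Pow(-126077, -1) = Rational(-1, 126077)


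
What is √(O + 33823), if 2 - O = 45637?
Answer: 2*I*√2953 ≈ 108.68*I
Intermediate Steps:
O = -45635 (O = 2 - 1*45637 = 2 - 45637 = -45635)
√(O + 33823) = √(-45635 + 33823) = √(-11812) = 2*I*√2953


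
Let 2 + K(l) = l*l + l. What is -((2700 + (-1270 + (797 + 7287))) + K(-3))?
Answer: -9518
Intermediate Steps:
K(l) = -2 + l + l² (K(l) = -2 + (l*l + l) = -2 + (l² + l) = -2 + (l + l²) = -2 + l + l²)
-((2700 + (-1270 + (797 + 7287))) + K(-3)) = -((2700 + (-1270 + (797 + 7287))) + (-2 - 3 + (-3)²)) = -((2700 + (-1270 + 8084)) + (-2 - 3 + 9)) = -((2700 + 6814) + 4) = -(9514 + 4) = -1*9518 = -9518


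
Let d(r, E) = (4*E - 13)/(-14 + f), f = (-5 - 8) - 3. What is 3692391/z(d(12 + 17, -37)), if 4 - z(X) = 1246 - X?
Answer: -110771730/37099 ≈ -2985.8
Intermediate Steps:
f = -16 (f = -13 - 3 = -16)
d(r, E) = 13/30 - 2*E/15 (d(r, E) = (4*E - 13)/(-14 - 16) = (-13 + 4*E)/(-30) = (-13 + 4*E)*(-1/30) = 13/30 - 2*E/15)
z(X) = -1242 + X (z(X) = 4 - (1246 - X) = 4 + (-1246 + X) = -1242 + X)
3692391/z(d(12 + 17, -37)) = 3692391/(-1242 + (13/30 - 2/15*(-37))) = 3692391/(-1242 + (13/30 + 74/15)) = 3692391/(-1242 + 161/30) = 3692391/(-37099/30) = 3692391*(-30/37099) = -110771730/37099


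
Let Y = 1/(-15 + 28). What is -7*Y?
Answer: -7/13 ≈ -0.53846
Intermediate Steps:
Y = 1/13 ≈ 0.076923
-7*Y = -7*1/13 = -7/13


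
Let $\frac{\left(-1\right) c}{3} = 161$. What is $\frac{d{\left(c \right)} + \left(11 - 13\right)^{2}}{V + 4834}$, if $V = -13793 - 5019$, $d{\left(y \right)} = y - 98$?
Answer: $\frac{577}{13978} \approx 0.041279$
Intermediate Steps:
$c = -483$ ($c = \left(-3\right) 161 = -483$)
$d{\left(y \right)} = -98 + y$
$V = -18812$
$\frac{d{\left(c \right)} + \left(11 - 13\right)^{2}}{V + 4834} = \frac{\left(-98 - 483\right) + \left(11 - 13\right)^{2}}{-18812 + 4834} = \frac{-581 + \left(-2\right)^{2}}{-13978} = \left(-581 + 4\right) \left(- \frac{1}{13978}\right) = \left(-577\right) \left(- \frac{1}{13978}\right) = \frac{577}{13978}$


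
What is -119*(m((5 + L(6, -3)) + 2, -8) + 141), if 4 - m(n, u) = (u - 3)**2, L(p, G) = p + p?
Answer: -2856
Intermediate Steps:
L(p, G) = 2*p
m(n, u) = 4 - (-3 + u)**2 (m(n, u) = 4 - (u - 3)**2 = 4 - (-3 + u)**2)
-119*(m((5 + L(6, -3)) + 2, -8) + 141) = -119*((4 - (-3 - 8)**2) + 141) = -119*((4 - 1*(-11)**2) + 141) = -119*((4 - 1*121) + 141) = -119*((4 - 121) + 141) = -119*(-117 + 141) = -119*24 = -2856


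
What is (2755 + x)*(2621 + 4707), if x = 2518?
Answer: 38640544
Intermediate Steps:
(2755 + x)*(2621 + 4707) = (2755 + 2518)*(2621 + 4707) = 5273*7328 = 38640544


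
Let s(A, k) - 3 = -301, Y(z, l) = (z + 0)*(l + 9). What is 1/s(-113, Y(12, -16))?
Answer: -1/298 ≈ -0.0033557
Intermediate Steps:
Y(z, l) = z*(9 + l)
s(A, k) = -298 (s(A, k) = 3 - 301 = -298)
1/s(-113, Y(12, -16)) = 1/(-298) = -1/298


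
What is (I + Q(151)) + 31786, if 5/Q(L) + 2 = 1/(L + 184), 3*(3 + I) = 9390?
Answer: 23355122/669 ≈ 34911.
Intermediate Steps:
I = 3127 (I = -3 + (1/3)*9390 = -3 + 3130 = 3127)
Q(L) = 5/(-2 + 1/(184 + L)) (Q(L) = 5/(-2 + 1/(L + 184)) = 5/(-2 + 1/(184 + L)))
(I + Q(151)) + 31786 = (3127 + 5*(-184 - 1*151)/(367 + 2*151)) + 31786 = (3127 + 5*(-184 - 151)/(367 + 302)) + 31786 = (3127 + 5*(-335)/669) + 31786 = (3127 + 5*(1/669)*(-335)) + 31786 = (3127 - 1675/669) + 31786 = 2090288/669 + 31786 = 23355122/669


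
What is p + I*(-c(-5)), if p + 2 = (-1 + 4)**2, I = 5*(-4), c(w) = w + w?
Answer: -193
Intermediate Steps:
c(w) = 2*w
I = -20
p = 7 (p = -2 + (-1 + 4)**2 = -2 + 3**2 = -2 + 9 = 7)
p + I*(-c(-5)) = 7 - (-20)*2*(-5) = 7 - (-20)*(-10) = 7 - 20*10 = 7 - 200 = -193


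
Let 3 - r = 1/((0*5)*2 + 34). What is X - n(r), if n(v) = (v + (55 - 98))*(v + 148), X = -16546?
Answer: -12141163/1156 ≈ -10503.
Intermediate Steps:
r = 101/34 (r = 3 - 1/((0*5)*2 + 34) = 3 - 1/(0*2 + 34) = 3 - 1/(0 + 34) = 3 - 1/34 = 101/34 ≈ 2.9706)
n(v) = (-43 + v)*(148 + v) (n(v) = (v - 43)*(148 + v) = (-43 + v)*(148 + v))
X - n(r) = -16546 - (-6364 + (101/34)² + 105*(101/34)) = -16546 - (-6364 + 10201/1156 + 10605/34) = -16546 - 1*(-6986013/1156) = -16546 + 6986013/1156 = -12141163/1156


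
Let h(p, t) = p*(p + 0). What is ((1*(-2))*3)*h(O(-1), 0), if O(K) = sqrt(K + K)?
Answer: 12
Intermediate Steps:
O(K) = sqrt(2)*sqrt(K) (O(K) = sqrt(2*K) = sqrt(2)*sqrt(K))
h(p, t) = p**2 (h(p, t) = p*p = p**2)
((1*(-2))*3)*h(O(-1), 0) = ((1*(-2))*3)*(sqrt(2)*sqrt(-1))**2 = (-2*3)*(sqrt(2)*I)**2 = -6*(I*sqrt(2))**2 = -6*(-2) = 12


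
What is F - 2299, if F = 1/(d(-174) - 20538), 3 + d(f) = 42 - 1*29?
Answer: -47193873/20528 ≈ -2299.0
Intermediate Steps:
d(f) = 10 (d(f) = -3 + (42 - 1*29) = -3 + (42 - 29) = -3 + 13 = 10)
F = -1/20528 (F = 1/(10 - 20538) = 1/(-20528) = -1/20528 ≈ -4.8714e-5)
F - 2299 = -1/20528 - 2299 = -47193873/20528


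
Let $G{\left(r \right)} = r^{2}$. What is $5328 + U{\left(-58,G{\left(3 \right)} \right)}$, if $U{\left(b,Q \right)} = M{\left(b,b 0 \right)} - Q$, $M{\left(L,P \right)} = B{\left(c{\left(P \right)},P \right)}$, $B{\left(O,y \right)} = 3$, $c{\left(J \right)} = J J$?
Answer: $5322$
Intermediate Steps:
$c{\left(J \right)} = J^{2}$
$M{\left(L,P \right)} = 3$
$U{\left(b,Q \right)} = 3 - Q$
$5328 + U{\left(-58,G{\left(3 \right)} \right)} = 5328 + \left(3 - 3^{2}\right) = 5328 + \left(3 - 9\right) = 5328 - 6 = 5322$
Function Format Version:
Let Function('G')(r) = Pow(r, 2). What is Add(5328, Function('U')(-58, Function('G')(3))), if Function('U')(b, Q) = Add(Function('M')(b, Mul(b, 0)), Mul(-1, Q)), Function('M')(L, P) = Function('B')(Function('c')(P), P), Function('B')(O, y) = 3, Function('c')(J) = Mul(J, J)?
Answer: 5322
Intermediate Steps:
Function('c')(J) = Pow(J, 2)
Function('M')(L, P) = 3
Function('U')(b, Q) = Add(3, Mul(-1, Q))
Add(5328, Function('U')(-58, Function('G')(3))) = Add(5328, Add(3, Mul(-1, Pow(3, 2)))) = Add(5328, Add(3, Mul(-1, 9))) = Add(5328, Add(3, -9)) = Add(5328, -6) = 5322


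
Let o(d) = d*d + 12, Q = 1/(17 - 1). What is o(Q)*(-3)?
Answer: -9219/256 ≈ -36.012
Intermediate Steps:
Q = 1/16 ≈ 0.062500
o(d) = 12 + d² (o(d) = d² + 12 = 12 + d²)
o(Q)*(-3) = (12 + (1/16)²)*(-3) = (12 + 1/256)*(-3) = (3073/256)*(-3) = -9219/256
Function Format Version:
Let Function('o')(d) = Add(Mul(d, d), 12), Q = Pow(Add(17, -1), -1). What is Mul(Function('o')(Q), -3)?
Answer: Rational(-9219, 256) ≈ -36.012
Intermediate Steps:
Q = Rational(1, 16) (Q = Pow(16, -1) = Rational(1, 16) ≈ 0.062500)
Function('o')(d) = Add(12, Pow(d, 2)) (Function('o')(d) = Add(Pow(d, 2), 12) = Add(12, Pow(d, 2)))
Mul(Function('o')(Q), -3) = Mul(Add(12, Pow(Rational(1, 16), 2)), -3) = Mul(Add(12, Rational(1, 256)), -3) = Mul(Rational(3073, 256), -3) = Rational(-9219, 256)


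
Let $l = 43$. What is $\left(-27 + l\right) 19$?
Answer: $304$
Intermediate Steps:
$\left(-27 + l\right) 19 = \left(-27 + 43\right) 19 = 16 \cdot 19 = 304$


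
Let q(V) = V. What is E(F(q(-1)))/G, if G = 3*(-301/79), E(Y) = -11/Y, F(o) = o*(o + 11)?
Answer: -869/9030 ≈ -0.096235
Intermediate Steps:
F(o) = o*(11 + o)
G = -903/79 (G = 3*(-301*1/79) = 3*(-301/79) = -903/79 ≈ -11.430)
E(F(q(-1)))/G = (-11*(-1/(11 - 1)))/(-903/79) = -11/((-1*10))*(-79/903) = -11/(-10)*(-79/903) = -11*(-1/10)*(-79/903) = (11/10)*(-79/903) = -869/9030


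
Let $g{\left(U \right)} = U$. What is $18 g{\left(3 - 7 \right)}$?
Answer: $-72$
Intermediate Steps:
$18 g{\left(3 - 7 \right)} = 18 \left(3 - 7\right) = 18 \left(-4\right) = -72$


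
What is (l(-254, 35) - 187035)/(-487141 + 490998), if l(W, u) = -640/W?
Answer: -23753125/489839 ≈ -48.492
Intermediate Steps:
(l(-254, 35) - 187035)/(-487141 + 490998) = (-640/(-254) - 187035)/(-487141 + 490998) = (-640*(-1/254) - 187035)/3857 = (320/127 - 187035)*(1/3857) = -23753125/127*1/3857 = -23753125/489839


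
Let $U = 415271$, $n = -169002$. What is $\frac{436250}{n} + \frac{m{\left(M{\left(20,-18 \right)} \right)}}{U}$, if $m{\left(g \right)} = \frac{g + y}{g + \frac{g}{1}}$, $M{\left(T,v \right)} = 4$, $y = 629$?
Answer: $- \frac{724594405867}{280726518168} \approx -2.5811$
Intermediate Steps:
$m{\left(g \right)} = \frac{629 + g}{2 g}$ ($m{\left(g \right)} = \frac{g + 629}{g + \frac{g}{1}} = \frac{629 + g}{g + g 1} = \frac{629 + g}{g + g} = \frac{629 + g}{2 g}$)
$\frac{436250}{n} + \frac{m{\left(M{\left(20,-18 \right)} \right)}}{U} = \frac{436250}{-169002} + \frac{\frac{1}{2} \cdot \frac{1}{4} \left(629 + 4\right)}{415271} = 436250 \left(- \frac{1}{169002}\right) + \frac{1}{2} \cdot \frac{1}{4} \cdot 633 \cdot \frac{1}{415271} = - \frac{218125}{84501} + \frac{633}{8} \cdot \frac{1}{415271} = - \frac{218125}{84501} + \frac{633}{3322168} = - \frac{724594405867}{280726518168}$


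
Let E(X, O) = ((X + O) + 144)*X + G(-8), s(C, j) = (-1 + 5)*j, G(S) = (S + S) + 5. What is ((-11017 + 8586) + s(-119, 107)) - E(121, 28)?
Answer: -37445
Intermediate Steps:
G(S) = 5 + 2*S (G(S) = 2*S + 5 = 5 + 2*S)
s(C, j) = 4*j
E(X, O) = -11 + X*(144 + O + X) (E(X, O) = ((X + O) + 144)*X + (5 + 2*(-8)) = ((O + X) + 144)*X + (5 - 16) = (144 + O + X)*X - 11 = X*(144 + O + X) - 11 = -11 + X*(144 + O + X))
((-11017 + 8586) + s(-119, 107)) - E(121, 28) = ((-11017 + 8586) + 4*107) - (-11 + 121² + 144*121 + 28*121) = (-2431 + 428) - (-11 + 14641 + 17424 + 3388) = -2003 - 1*35442 = -2003 - 35442 = -37445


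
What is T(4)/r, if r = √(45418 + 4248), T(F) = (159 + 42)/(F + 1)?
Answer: 201*√49666/248330 ≈ 0.18038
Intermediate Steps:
T(F) = 201/(1 + F)
r = √49666 ≈ 222.86
T(4)/r = (201/(1 + 4))/(√49666) = (201/5)*(√49666/49666) = (201*(⅕))*(√49666/49666) = 201*(√49666/49666)/5 = 201*√49666/248330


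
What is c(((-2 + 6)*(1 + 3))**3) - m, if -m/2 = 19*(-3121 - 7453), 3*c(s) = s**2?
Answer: 15571780/3 ≈ 5.1906e+6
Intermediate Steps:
c(s) = s**2/3
m = 401812 (m = -38*(-3121 - 7453) = -38*(-10574) = -2*(-200906) = 401812)
c(((-2 + 6)*(1 + 3))**3) - m = (((-2 + 6)*(1 + 3))**3)**2/3 - 1*401812 = ((4*4)**3)**2/3 - 401812 = (16**3)**2/3 - 401812 = (1/3)*4096**2 - 401812 = (1/3)*16777216 - 401812 = 16777216/3 - 401812 = 15571780/3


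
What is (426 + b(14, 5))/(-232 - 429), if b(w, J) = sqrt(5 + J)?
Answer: -426/661 - sqrt(10)/661 ≈ -0.64926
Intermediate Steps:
(426 + b(14, 5))/(-232 - 429) = (426 + sqrt(5 + 5))/(-232 - 429) = (426 + sqrt(10))/(-661) = (426 + sqrt(10))*(-1/661) = -426/661 - sqrt(10)/661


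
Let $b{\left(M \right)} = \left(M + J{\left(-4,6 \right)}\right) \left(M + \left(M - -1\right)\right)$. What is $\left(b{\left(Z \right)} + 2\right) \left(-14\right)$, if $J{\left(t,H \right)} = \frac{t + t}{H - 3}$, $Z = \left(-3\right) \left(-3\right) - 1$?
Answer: $- \frac{3892}{3} \approx -1297.3$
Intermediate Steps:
$Z = 8$ ($Z = 9 - 1 = 8$)
$J{\left(t,H \right)} = \frac{2 t}{-3 + H}$
$b{\left(M \right)} = \left(1 + 2 M\right) \left(- \frac{8}{3} + M\right)$ ($b{\left(M \right)} = \left(M + 2 \left(-4\right) \frac{1}{-3 + 6}\right) \left(M + \left(M - -1\right)\right) = \left(M + 2 \left(-4\right) \frac{1}{3}\right) \left(M + \left(M + 1\right)\right) = \left(M + 2 \left(-4\right) \frac{1}{3}\right) \left(M + \left(1 + M\right)\right) = \left(M - \frac{8}{3}\right) \left(1 + 2 M\right) = \left(- \frac{8}{3} + M\right) \left(1 + 2 M\right) = \left(1 + 2 M\right) \left(- \frac{8}{3} + M\right)$)
$\left(b{\left(Z \right)} + 2\right) \left(-14\right) = \left(\left(- \frac{8}{3} + 2 \cdot 8^{2} - \frac{104}{3}\right) + 2\right) \left(-14\right) = \left(\left(- \frac{8}{3} + 2 \cdot 64 - \frac{104}{3}\right) + 2\right) \left(-14\right) = \left(\left(- \frac{8}{3} + 128 - \frac{104}{3}\right) + 2\right) \left(-14\right) = \left(\frac{272}{3} + 2\right) \left(-14\right) = \frac{278}{3} \left(-14\right) = - \frac{3892}{3}$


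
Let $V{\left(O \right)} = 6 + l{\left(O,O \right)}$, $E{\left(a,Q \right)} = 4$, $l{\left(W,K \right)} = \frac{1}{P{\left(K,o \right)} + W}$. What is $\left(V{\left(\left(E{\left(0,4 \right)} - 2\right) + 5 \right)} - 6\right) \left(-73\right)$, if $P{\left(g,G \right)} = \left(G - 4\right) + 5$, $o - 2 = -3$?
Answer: $- \frac{73}{7} \approx -10.429$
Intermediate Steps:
$o = -1$ ($o = 2 - 3 = -1$)
$P{\left(g,G \right)} = 1 + G$ ($P{\left(g,G \right)} = \left(-4 + G\right) + 5 = 1 + G$)
$l{\left(W,K \right)} = \frac{1}{W}$ ($l{\left(W,K \right)} = \frac{1}{\left(1 - 1\right) + W} = \frac{1}{0 + W} = \frac{1}{W}$)
$V{\left(O \right)} = 6 + \frac{1}{O}$
$\left(V{\left(\left(E{\left(0,4 \right)} - 2\right) + 5 \right)} - 6\right) \left(-73\right) = \left(\left(6 + \frac{1}{\left(4 - 2\right) + 5}\right) - 6\right) \left(-73\right) = \left(\left(6 + \frac{1}{2 + 5}\right) - 6\right) \left(-73\right) = \left(\left(6 + \frac{1}{7}\right) - 6\right) \left(-73\right) = \left(\frac{43}{7} - 6\right) \left(-73\right) = \frac{1}{7} \left(-73\right) = - \frac{73}{7}$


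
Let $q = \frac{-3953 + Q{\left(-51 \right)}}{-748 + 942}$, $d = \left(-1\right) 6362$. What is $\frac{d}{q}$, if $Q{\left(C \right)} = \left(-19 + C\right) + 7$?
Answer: $\frac{308557}{1004} \approx 307.33$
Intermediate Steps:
$d = -6362$
$Q{\left(C \right)} = -12 + C$
$q = - \frac{2008}{97}$ ($q = \frac{-3953 - 63}{-748 + 942} = \frac{-3953 - 63}{194} = \left(-4016\right) \frac{1}{194} = - \frac{2008}{97} \approx -20.701$)
$\frac{d}{q} = - \frac{6362}{- \frac{2008}{97}} = \left(-6362\right) \left(- \frac{97}{2008}\right) = \frac{308557}{1004}$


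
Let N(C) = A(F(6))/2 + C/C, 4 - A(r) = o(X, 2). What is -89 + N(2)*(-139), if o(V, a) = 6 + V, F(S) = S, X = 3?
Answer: 239/2 ≈ 119.50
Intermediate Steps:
A(r) = -5 (A(r) = 4 - (6 + 3) = 4 - 1*9 = 4 - 9 = -5)
N(C) = -3/2 (N(C) = -5/2 + C/C = -5*½ + 1 = -5/2 + 1 = -3/2)
-89 + N(2)*(-139) = -89 - 3/2*(-139) = -89 + 417/2 = 239/2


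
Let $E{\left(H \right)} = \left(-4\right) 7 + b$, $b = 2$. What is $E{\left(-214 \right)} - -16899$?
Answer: $16873$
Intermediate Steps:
$E{\left(H \right)} = -26$ ($E{\left(H \right)} = \left(-4\right) 7 + 2 = -28 + 2 = -26$)
$E{\left(-214 \right)} - -16899 = -26 - -16899 = -26 + 16899 = 16873$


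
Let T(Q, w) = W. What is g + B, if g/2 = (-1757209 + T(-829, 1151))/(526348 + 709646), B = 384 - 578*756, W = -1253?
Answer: -89936453570/205999 ≈ -4.3659e+5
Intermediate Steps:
T(Q, w) = -1253
B = -436584 (B = 384 - 436968 = -436584)
g = -586154/205999 (g = 2*((-1757209 - 1253)/(526348 + 709646)) = 2*(-1758462/1235994) = 2*(-1758462*1/1235994) = 2*(-293077/205999) = -586154/205999 ≈ -2.8454)
g + B = -586154/205999 - 436584 = -89936453570/205999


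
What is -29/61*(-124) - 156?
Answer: -5920/61 ≈ -97.049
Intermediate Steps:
-29/61*(-124) - 156 = 3596/61 - 156 = -5920/61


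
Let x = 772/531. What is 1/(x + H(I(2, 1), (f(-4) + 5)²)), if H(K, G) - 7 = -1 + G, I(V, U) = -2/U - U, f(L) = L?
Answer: 531/4489 ≈ 0.11829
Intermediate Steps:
I(V, U) = -U - 2/U
H(K, G) = 6 + G (H(K, G) = 7 + (-1 + G) = 6 + G)
x = 772/531 (x = 772*(1/531) = 772/531 ≈ 1.4539)
1/(x + H(I(2, 1), (f(-4) + 5)²)) = 1/(772/531 + (6 + (-4 + 5)²)) = 1/(772/531 + (6 + 1²)) = 1/(772/531 + (6 + 1)) = 1/(772/531 + 7) = 1/(4489/531) = 531/4489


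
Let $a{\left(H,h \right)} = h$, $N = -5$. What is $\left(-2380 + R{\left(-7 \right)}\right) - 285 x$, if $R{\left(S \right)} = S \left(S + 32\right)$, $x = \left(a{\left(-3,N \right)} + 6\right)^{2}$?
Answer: $-2840$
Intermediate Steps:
$x = 1$ ($x = \left(-5 + 6\right)^{2} = 1^{2} = 1$)
$R{\left(S \right)} = S \left(32 + S\right)$
$\left(-2380 + R{\left(-7 \right)}\right) - 285 x = \left(-2380 - 7 \left(32 - 7\right)\right) - 285 = \left(-2380 - 175\right) - 285 = -2555 - 285 = -2840$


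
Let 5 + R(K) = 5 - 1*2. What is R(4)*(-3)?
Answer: 6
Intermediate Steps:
R(K) = -2 (R(K) = -5 + (5 - 1*2) = -5 + (5 - 2) = -5 + 3 = -2)
R(4)*(-3) = -2*(-3) = 6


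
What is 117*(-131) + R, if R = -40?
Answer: -15367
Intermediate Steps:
117*(-131) + R = 117*(-131) - 40 = -15327 - 40 = -15367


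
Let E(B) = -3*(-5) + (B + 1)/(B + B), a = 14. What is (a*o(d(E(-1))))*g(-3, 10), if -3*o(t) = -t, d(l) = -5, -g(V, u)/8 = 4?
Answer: 2240/3 ≈ 746.67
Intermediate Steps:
g(V, u) = -32 (g(V, u) = -8*4 = -32)
E(B) = 15 + (1 + B)/(2*B) (E(B) = 15 + (1 + B)/((2*B)) = 15 + (1 + B)*(1/(2*B)) = 15 + (1 + B)/(2*B))
o(t) = t/3 (o(t) = -(-1)*t/3 = t/3)
(a*o(d(E(-1))))*g(-3, 10) = (14*((1/3)*(-5)))*(-32) = (14*(-5/3))*(-32) = -70/3*(-32) = 2240/3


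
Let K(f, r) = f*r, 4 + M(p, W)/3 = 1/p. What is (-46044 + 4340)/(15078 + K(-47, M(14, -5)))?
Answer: -583856/218847 ≈ -2.6679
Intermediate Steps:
M(p, W) = -12 + 3/p
(-46044 + 4340)/(15078 + K(-47, M(14, -5))) = (-46044 + 4340)/(15078 - 47*(-12 + 3/14)) = -41704/(15078 - 47*(-12 + 3*(1/14))) = -41704/(15078 - 47*(-12 + 3/14)) = -41704/(15078 - 47*(-165/14)) = -41704/(15078 + 7755/14) = -41704/218847/14 = -41704*14/218847 = -583856/218847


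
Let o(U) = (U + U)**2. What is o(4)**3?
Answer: 262144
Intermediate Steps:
o(U) = 4*U**2 (o(U) = (2*U)**2 = 4*U**2)
o(4)**3 = (4*4**2)**3 = (4*16)**3 = 64**3 = 262144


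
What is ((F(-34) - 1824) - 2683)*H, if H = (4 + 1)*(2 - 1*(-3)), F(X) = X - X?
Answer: -112675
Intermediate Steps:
F(X) = 0
H = 25 (H = 5*(2 + 3) = 5*5 = 25)
((F(-34) - 1824) - 2683)*H = ((0 - 1824) - 2683)*25 = (-1824 - 2683)*25 = -4507*25 = -112675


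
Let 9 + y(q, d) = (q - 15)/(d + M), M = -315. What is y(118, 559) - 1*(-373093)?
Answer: 91032599/244 ≈ 3.7308e+5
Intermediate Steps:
y(q, d) = -9 + (-15 + q)/(-315 + d) (y(q, d) = -9 + (q - 15)/(d - 315) = -9 + (-15 + q)/(-315 + d))
y(118, 559) - 1*(-373093) = (2820 + 118 - 9*559)/(-315 + 559) - 1*(-373093) = (2820 + 118 - 5031)/244 + 373093 = (1/244)*(-2093) + 373093 = -2093/244 + 373093 = 91032599/244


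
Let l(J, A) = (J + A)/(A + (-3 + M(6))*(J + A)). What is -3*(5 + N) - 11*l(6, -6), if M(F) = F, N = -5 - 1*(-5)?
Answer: -15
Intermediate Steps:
N = 0 (N = -5 + 5 = 0)
l(J, A) = (A + J)/(3*J + 4*A) (l(J, A) = (J + A)/(A + (-3 + 6)*(J + A)) = (A + J)/(A + 3*(A + J)) = (A + J)/(A + (3*A + 3*J)) = (A + J)/(3*J + 4*A))
-3*(5 + N) - 11*l(6, -6) = -3*(5 + 0) - 11*(-6 + 6)/(3*6 + 4*(-6)) = -3*5 - 11*0/(18 - 24) = -15 - 11*0/(-6) = -15 - (-11)*0/6 = -15 - 11*0 = -15 + 0 = -15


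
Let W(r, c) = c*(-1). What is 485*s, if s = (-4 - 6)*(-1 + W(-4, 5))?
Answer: 29100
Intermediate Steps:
W(r, c) = -c
s = 60 (s = (-4 - 6)*(-1 - 1*5) = -10*(-1 - 5) = -10*(-6) = 60)
485*s = 485*60 = 29100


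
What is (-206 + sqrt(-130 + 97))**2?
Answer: (206 - I*sqrt(33))**2 ≈ 42403.0 - 2366.8*I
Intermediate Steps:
(-206 + sqrt(-130 + 97))**2 = (-206 + sqrt(-33))**2 = (-206 + I*sqrt(33))**2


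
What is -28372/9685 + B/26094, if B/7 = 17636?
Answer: 227646826/126360195 ≈ 1.8016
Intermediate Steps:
B = 123452 (B = 7*17636 = 123452)
-28372/9685 + B/26094 = -28372/9685 + 123452/26094 = -28372*1/9685 + 123452*(1/26094) = -28372/9685 + 61726/13047 = 227646826/126360195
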